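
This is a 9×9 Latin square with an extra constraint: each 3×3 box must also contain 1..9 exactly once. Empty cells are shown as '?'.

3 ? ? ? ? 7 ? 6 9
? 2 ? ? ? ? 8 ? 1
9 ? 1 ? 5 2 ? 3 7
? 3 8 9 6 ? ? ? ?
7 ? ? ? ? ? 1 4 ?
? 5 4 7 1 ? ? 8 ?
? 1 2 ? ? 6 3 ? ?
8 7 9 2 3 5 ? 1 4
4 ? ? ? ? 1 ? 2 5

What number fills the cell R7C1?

5

R1C3 = 5 (sole candidate).
R2C1 = 6 (sole candidate).
R2C3 = 7 (sole candidate).
R2C8 = 5 (sole candidate).
R3C7 = 4 (sole candidate).
R4C6 = 4 (sole candidate).
R4C8 = 7 (sole candidate).
R4C9 = 2 (sole candidate).
R5C3 = 6 (sole candidate).
R5C9 = 3 (sole candidate).
R6C1 = 2 (sole candidate).
R6C6 = 3 (sole candidate).
R6C9 = 6 (sole candidate).
R7C1 = 5: row 7 has {1,2,3,6}; col 1 has {2,3,4,6,7,8,9}; box has {1,2,4,7,8,9} → only 5 remains.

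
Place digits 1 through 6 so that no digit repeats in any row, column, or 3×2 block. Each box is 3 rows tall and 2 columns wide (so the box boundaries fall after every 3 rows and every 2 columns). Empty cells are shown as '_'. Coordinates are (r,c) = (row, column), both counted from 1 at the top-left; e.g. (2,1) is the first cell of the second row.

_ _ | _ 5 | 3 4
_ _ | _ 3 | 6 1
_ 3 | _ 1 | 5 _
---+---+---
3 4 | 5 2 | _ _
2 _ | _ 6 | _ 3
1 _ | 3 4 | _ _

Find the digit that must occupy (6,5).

2

(1,1) = 6 (sole candidate).
(1,3) = 2 (sole candidate).
(2,3) = 4 (sole candidate).
(3,1) = 4 (sole candidate).
(3,3) = 6 (sole candidate).
(3,6) = 2 (sole candidate).
(4,5) = 1 (sole candidate).
(4,6) = 6 (sole candidate).
(5,2) = 5 (sole candidate).
(5,3) = 1 (sole candidate).
(5,5) = 4 (sole candidate).
(6,2) = 6 (sole candidate).
(6,5) = 2: row 6 has {1,3,4,6}; col 5 has {1,3,4,5,6}; box has {1,3,4,6} → only 2 remains.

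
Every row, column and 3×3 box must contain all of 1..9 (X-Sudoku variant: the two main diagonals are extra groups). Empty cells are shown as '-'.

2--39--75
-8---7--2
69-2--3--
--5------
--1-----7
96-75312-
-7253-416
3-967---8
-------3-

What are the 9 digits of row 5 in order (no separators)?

431962587

R1C3 = 4: row 1 has {2,3,5,7,9}; col 3 has {1,2,5,9}; box has {2,6,8,9} → only 4 remains.
R2C3 = 3: row 2 has {2,7,8}; col 3 has {1,2,4,5,9}; box has {2,4,6,8,9} → only 3 remains.
R3C3 = 7: row 3 has {2,3,6,9}; col 3 has {1,2,3,4,5,9}; box has {2,3,4,6,8,9}; main diagonal has {2,3,4,8} → only 7 remains.
R5C5 = 6: row 5 has {1,7}; col 5 has {3,5,7,9}; box has {3,5,7}; main diagonal has {2,3,4,7,8}; anti-diagonal has {2,3,5,7} → only 6 remains.
R6C3 = 8: row 6 has {1,2,3,5,6,7,9}; col 3 has {1,2,3,4,5,7,9}; box has {1,5,6,9} → only 8 remains.
R6C9 = 4: row 6 has {1,2,3,5,6,7,8,9}; col 9 has {2,5,6,7,8}; box has {1,2,7} → only 4 remains.
R7C1 = 8: row 7 has {1,2,3,4,5,6,7}; col 1 has {2,3,6,9}; box has {2,3,7,9} → only 8 remains.
R7C6 = 9: row 7 has {1,2,3,4,5,6,7,8}; col 6 has {3,7}; box has {3,5,6,7} → only 9 remains.
R8C8 = 5: row 8 has {3,6,7,8,9}; col 8 has {1,2,3,7}; box has {1,3,4,6,8}; main diagonal has {2,3,4,6,7,8} → only 5 remains.
R9C3 = 6: row 9 has {3}; col 3 has {1,2,3,4,5,7,8,9}; box has {2,3,7,8,9} → only 6 remains.
R9C9 = 9: row 9 has {3,6}; col 9 has {2,4,5,6,7,8}; box has {1,3,4,5,6,8}; main diagonal has {2,3,4,5,6,7,8} → only 9 remains.
R1C2 = 1: row 1 has {2,3,4,5,7,9}; col 2 has {6,7,8,9}; box has {2,3,4,6,7,8,9} → only 1 remains.
R2C1 = 5: row 2 has {2,3,7,8}; col 1 has {2,3,6,8,9}; box has {1,2,3,4,6,7,8,9} → only 5 remains.
R3C9 = 1: row 3 has {2,3,6,7,9}; col 9 has {2,4,5,6,7,8,9}; box has {2,3,5,7} → only 1 remains.
R4C4 = 1: row 4 has {5}; col 4 has {2,3,5,6,7}; box has {3,5,6,7}; main diagonal has {2,3,4,5,6,7,8,9} → only 1 remains.
R4C9 = 3: row 4 has {1,5}; col 9 has {1,2,4,5,6,7,8,9}; box has {1,2,4,7} → only 3 remains.
R5C1 = 4: row 5 has {1,6,7}; col 1 has {2,3,5,6,8,9}; box has {1,5,6,8,9} → only 4 remains.
R8C2 = 4: row 8 has {3,5,6,7,8,9}; col 2 has {1,6,7,8,9}; box has {2,3,6,7,8,9}; anti-diagonal has {2,3,5,6,7} → only 4 remains.
R8C7 = 2: row 8 has {3,4,5,6,7,8,9}; col 7 has {1,3,4}; box has {1,3,4,5,6,8,9} → only 2 remains.
R9C1 = 1: row 9 has {3,6,9}; col 1 has {2,3,4,5,6,8,9}; box has {2,3,4,6,7,8,9}; anti-diagonal has {2,3,4,5,6,7} → only 1 remains.
R9C2 = 5: row 9 has {1,3,6,9}; col 2 has {1,4,6,7,8,9}; box has {1,2,3,4,6,7,8,9} → only 5 remains.
R9C7 = 7: row 9 has {1,3,5,6,9}; col 7 has {1,2,3,4}; box has {1,2,3,4,5,6,8,9} → only 7 remains.
R2C4 = 4: row 2 has {2,3,5,7,8}; col 4 has {1,2,3,5,6,7}; box has {2,3,7,9} → only 4 remains.
R2C5 = 1: row 2 has {2,3,4,5,7,8}; col 5 has {3,5,6,7,9}; box has {2,3,4,7,9} → only 1 remains.
R2C8 = 9: row 2 has {1,2,3,4,5,7,8}; col 8 has {1,2,3,5,7}; box has {1,2,3,5,7}; anti-diagonal has {1,2,3,4,5,6,7} → only 9 remains.
R3C5 = 8: row 3 has {1,2,3,6,7,9}; col 5 has {1,3,5,6,7,9}; box has {1,2,3,4,7,9} → only 8 remains.
R3C6 = 5: row 3 has {1,2,3,6,7,8,9}; col 6 has {3,7,9}; box has {1,2,3,4,7,8,9} → only 5 remains.
R3C8 = 4: row 3 has {1,2,3,5,6,7,8,9}; col 8 has {1,2,3,5,7,9}; box has {1,2,3,5,7,9} → only 4 remains.
R4C1 = 7: row 4 has {1,3,5}; col 1 has {1,2,3,4,5,6,8,9}; box has {1,4,5,6,8,9} → only 7 remains.
R4C2 = 2: row 4 has {1,3,5,7}; col 2 has {1,4,5,6,7,8,9}; box has {1,4,5,6,7,8,9} → only 2 remains.
R4C5 = 4: row 4 has {1,2,3,5,7}; col 5 has {1,3,5,6,7,8,9}; box has {1,3,5,6,7} → only 4 remains.
R4C6 = 8: row 4 has {1,2,3,4,5,7}; col 6 has {3,5,7,9}; box has {1,3,4,5,6,7}; anti-diagonal has {1,2,3,4,5,6,7,9} → only 8 remains.
R4C8 = 6: row 4 has {1,2,3,4,5,7,8}; col 8 has {1,2,3,4,5,7,9}; box has {1,2,3,4,7} → only 6 remains.
R5C2 = 3: row 5 has {1,4,6,7}; col 2 has {1,2,4,5,6,7,8,9}; box has {1,2,4,5,6,7,8,9} → only 3 remains.
R5C4 = 9: row 5 has {1,3,4,6,7}; col 4 has {1,2,3,4,5,6,7}; box has {1,3,4,5,6,7,8} → only 9 remains.
R5C6 = 2: row 5 has {1,3,4,6,7,9}; col 6 has {3,5,7,8,9}; box has {1,3,4,5,6,7,8,9} → only 2 remains.
R5C8 = 8: row 5 has {1,2,3,4,6,7,9}; col 8 has {1,2,3,4,5,6,7,9}; box has {1,2,3,4,6,7} → only 8 remains.
R8C6 = 1: row 8 has {2,3,4,5,6,7,8,9}; col 6 has {2,3,5,7,8,9}; box has {3,5,6,7,9} → only 1 remains.
R9C4 = 8: row 9 has {1,3,5,6,7,9}; col 4 has {1,2,3,4,5,6,7,9}; box has {1,3,5,6,7,9} → only 8 remains.
R9C5 = 2: row 9 has {1,3,5,6,7,8,9}; col 5 has {1,3,4,5,6,7,8,9}; box has {1,3,5,6,7,8,9} → only 2 remains.
R9C6 = 4: row 9 has {1,2,3,5,6,7,8,9}; col 6 has {1,2,3,5,7,8,9}; box has {1,2,3,5,6,7,8,9} → only 4 remains.
R1C6 = 6: row 1 has {1,2,3,4,5,7,9}; col 6 has {1,2,3,4,5,7,8,9}; box has {1,2,3,4,5,7,8,9} → only 6 remains.
R1C7 = 8: row 1 has {1,2,3,4,5,6,7,9}; col 7 has {1,2,3,4,7}; box has {1,2,3,4,5,7,9} → only 8 remains.
R2C7 = 6: row 2 has {1,2,3,4,5,7,8,9}; col 7 has {1,2,3,4,7,8}; box has {1,2,3,4,5,7,8,9} → only 6 remains.
R4C7 = 9: row 4 has {1,2,3,4,5,6,7,8}; col 7 has {1,2,3,4,6,7,8}; box has {1,2,3,4,6,7,8} → only 9 remains.
R5C7 = 5: row 5 has {1,2,3,4,6,7,8,9}; col 7 has {1,2,3,4,6,7,8,9}; box has {1,2,3,4,6,7,8,9} → only 5 remains.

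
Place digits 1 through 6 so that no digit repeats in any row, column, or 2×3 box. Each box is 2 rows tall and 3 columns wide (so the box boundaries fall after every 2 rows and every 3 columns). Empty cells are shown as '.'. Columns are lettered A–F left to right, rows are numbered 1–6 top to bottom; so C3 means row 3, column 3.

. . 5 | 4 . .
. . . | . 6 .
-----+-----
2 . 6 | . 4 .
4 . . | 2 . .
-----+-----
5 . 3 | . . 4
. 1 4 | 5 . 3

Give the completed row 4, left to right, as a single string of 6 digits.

431256

C4 = 1: row 4 has {2,4}; col 3 has {3,4,5,6}; box has {2,4,6} → only 1 remains.
A6 = 6 (sole candidate).
E6 = 2 (sole candidate).
C2 = 2 (sole candidate).
B5 = 2 (sole candidate).
E5 = 1 (sole candidate).
E1 = 3 (sole candidate).
D2 = 1 (sole candidate).
F2 = 5 (sole candidate).
D3 = 3 (sole candidate).
F3 = 1 (sole candidate).
E4 = 5: row 4 has {1,2,4}; col 5 has {1,2,3,4,6}; box has {1,2,3,4} → only 5 remains.
F4 = 6: row 4 has {1,2,4,5}; col 6 has {1,3,4,5}; box has {1,2,3,4,5} → only 6 remains.
D5 = 6 (sole candidate).
A1 = 1 (sole candidate).
B1 = 6 (sole candidate).
F1 = 2 (sole candidate).
A2 = 3 (sole candidate).
B2 = 4 (sole candidate).
B3 = 5 (sole candidate).
B4 = 3: row 4 has {1,2,4,5,6}; col 2 has {1,2,4,5,6}; box has {1,2,4,5,6} → only 3 remains.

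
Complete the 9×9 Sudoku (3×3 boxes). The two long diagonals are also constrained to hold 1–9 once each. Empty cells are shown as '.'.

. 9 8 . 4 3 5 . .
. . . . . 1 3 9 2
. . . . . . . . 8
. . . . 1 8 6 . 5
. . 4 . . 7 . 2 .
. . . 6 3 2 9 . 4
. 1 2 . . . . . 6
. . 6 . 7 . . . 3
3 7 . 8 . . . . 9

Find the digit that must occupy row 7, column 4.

row 4, column 4 = 4 (sole candidate).
row 5, column 5 = 5 (sole candidate).
row 5, column 9 = 1 (sole candidate).
row 7, column 5 = 9 (sole candidate).
row 8, column 2 = 4 (sole candidate).
row 8, column 6 = 5 (sole candidate).
row 9, column 3 = 5 (sole candidate).
row 1, column 9 = 7 (sole candidate).
row 2, column 2 = 6 (sole candidate).
row 2, column 3 = 7 (sole candidate).
row 2, column 4 = 5 (sole candidate).
row 2, column 5 = 8 (sole candidate).
row 3, column 7 = 1 (sole candidate).
row 5, column 4 = 9 (sole candidate).
row 5, column 7 = 8 (sole candidate).
row 6, column 3 = 1 (sole candidate).
row 6, column 8 = 7 (sole candidate).
row 7, column 1 = 8 (sole candidate).
row 7, column 4 = 3: row 7 has {1,2,6,8,9}; col 4 has {4,5,6,8,9}; box has {5,7,8,9} → only 3 remains.

3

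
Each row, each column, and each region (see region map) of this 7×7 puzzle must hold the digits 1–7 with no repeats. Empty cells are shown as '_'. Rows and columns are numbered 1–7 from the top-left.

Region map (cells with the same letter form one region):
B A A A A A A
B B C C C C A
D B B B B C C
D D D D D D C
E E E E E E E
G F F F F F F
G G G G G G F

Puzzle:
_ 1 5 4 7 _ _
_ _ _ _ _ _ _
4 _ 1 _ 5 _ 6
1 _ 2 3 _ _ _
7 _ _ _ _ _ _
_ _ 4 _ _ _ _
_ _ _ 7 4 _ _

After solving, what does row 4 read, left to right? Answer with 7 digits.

1523674

r3c4 = 2: row 3 has {1,4,5,6}; col 4 has {3,4,7}; region has {1,5} → only 2 remains.
r4c5 = 6: row 4 has {1,2,3}; col 5 has {4,5,7}; region has {1,2,3,4} → only 6 remains.
r4c7 = 4: in row 4, 4 can only go here (every other open cell in that row sees a 4).
r2c2 = 4: in row 2, 4 can only go here (every other open cell in that row sees a 4).
r2c1 = 6: in row 2, 6 can only go here (every other open cell in that row sees a 6).
r1c1 = 3: row 1 has {1,4,5,7}; col 1 has {1,4,6,7}; region has {1,2,4,5,6} → only 3 remains.
r1c7 = 2: row 1 has {1,3,4,5,7}; col 7 has {4,6}; region has {1,4,5,7} → only 2 remains.
r2c7 = 3: row 2 has {4,6}; col 7 has {2,4,6}; region has {1,2,4,5,7} → only 3 remains.
r3c2 = 7: row 3 has {1,2,4,5,6}; col 2 has {1,4}; region has {1,2,3,4,5,6} → only 7 remains.
r3c6 = 3: row 3 has {1,2,4,5,6,7}; col 6 has {}; region has {4,6} → only 3 remains.
r4c2 = 5: row 4 has {1,2,3,4,6}; col 2 has {1,4,7}; region has {1,2,3,4,6} → only 5 remains.
r4c6 = 7: row 4 has {1,2,3,4,5,6}; col 6 has {3}; region has {1,2,3,4,5,6} → only 7 remains.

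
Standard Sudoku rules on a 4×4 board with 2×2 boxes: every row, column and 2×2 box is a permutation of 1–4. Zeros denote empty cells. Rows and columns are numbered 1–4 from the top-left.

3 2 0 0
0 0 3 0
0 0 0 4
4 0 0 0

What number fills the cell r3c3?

r1c4 = 1 (sole candidate).
r2c1 = 1 (sole candidate).
r2c2 = 4 (sole candidate).
r2c4 = 2 (sole candidate).
r3c1 = 2 (sole candidate).
r3c3 = 1: row 3 has {2,4}; col 3 has {3}; box has {4} → only 1 remains.

1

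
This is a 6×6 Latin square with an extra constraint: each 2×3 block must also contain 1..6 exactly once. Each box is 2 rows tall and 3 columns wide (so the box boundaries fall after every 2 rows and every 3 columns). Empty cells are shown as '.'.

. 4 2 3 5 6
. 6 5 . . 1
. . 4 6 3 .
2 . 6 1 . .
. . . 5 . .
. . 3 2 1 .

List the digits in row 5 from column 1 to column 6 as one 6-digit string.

421563

r1c1 = 1: row 1 has {2,3,4,5,6}; col 1 has {2}; box has {2,4,5,6} → only 1 remains.
r2c1 = 3: row 2 has {1,5,6}; col 1 has {1,2}; box has {1,2,4,5,6} → only 3 remains.
r2c4 = 4: row 2 has {1,3,5,6}; col 4 has {1,2,3,5,6}; box has {1,3,5,6} → only 4 remains.
r2c5 = 2: row 2 has {1,3,4,5,6}; col 5 has {1,3,5}; box has {1,3,4,5,6} → only 2 remains.
r3c1 = 5: row 3 has {3,4,6}; col 1 has {1,2,3}; box has {2,4,6} → only 5 remains.
r3c2 = 1: row 3 has {3,4,5,6}; col 2 has {4,6}; box has {2,4,5,6} → only 1 remains.
r3c6 = 2: row 3 has {1,3,4,5,6}; col 6 has {1,6}; box has {1,3,6} → only 2 remains.
r4c2 = 3: row 4 has {1,2,6}; col 2 has {1,4,6}; box has {1,2,4,5,6} → only 3 remains.
r4c5 = 4: row 4 has {1,2,3,6}; col 5 has {1,2,3,5}; box has {1,2,3,6} → only 4 remains.
r4c6 = 5: row 4 has {1,2,3,4,6}; col 6 has {1,2,6}; box has {1,2,3,4,6} → only 5 remains.
r5c2 = 2: row 5 has {5}; col 2 has {1,3,4,6}; box has {3} → only 2 remains.
r5c3 = 1: row 5 has {2,5}; col 3 has {2,3,4,5,6}; box has {2,3} → only 1 remains.
r5c5 = 6: row 5 has {1,2,5}; col 5 has {1,2,3,4,5}; box has {1,2,5} → only 6 remains.
r6c2 = 5: row 6 has {1,2,3}; col 2 has {1,2,3,4,6}; box has {1,2,3} → only 5 remains.
r6c6 = 4: row 6 has {1,2,3,5}; col 6 has {1,2,5,6}; box has {1,2,5,6} → only 4 remains.
r5c1 = 4: row 5 has {1,2,5,6}; col 1 has {1,2,3,5}; box has {1,2,3,5} → only 4 remains.
r5c6 = 3: row 5 has {1,2,4,5,6}; col 6 has {1,2,4,5,6}; box has {1,2,4,5,6} → only 3 remains.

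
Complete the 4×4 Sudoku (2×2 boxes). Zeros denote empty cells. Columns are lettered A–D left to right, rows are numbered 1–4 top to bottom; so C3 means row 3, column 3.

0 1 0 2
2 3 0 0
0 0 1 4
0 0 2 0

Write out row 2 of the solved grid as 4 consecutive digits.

2341

A1 = 4: row 1 has {1,2}; col 1 has {2}; box has {1,2,3} → only 4 remains.
C1 = 3: row 1 has {1,2,4}; col 3 has {1,2}; box has {2} → only 3 remains.
C2 = 4: row 2 has {2,3}; col 3 has {1,2,3}; box has {2,3} → only 4 remains.
D2 = 1: row 2 has {2,3,4}; col 4 has {2,4}; box has {2,3,4} → only 1 remains.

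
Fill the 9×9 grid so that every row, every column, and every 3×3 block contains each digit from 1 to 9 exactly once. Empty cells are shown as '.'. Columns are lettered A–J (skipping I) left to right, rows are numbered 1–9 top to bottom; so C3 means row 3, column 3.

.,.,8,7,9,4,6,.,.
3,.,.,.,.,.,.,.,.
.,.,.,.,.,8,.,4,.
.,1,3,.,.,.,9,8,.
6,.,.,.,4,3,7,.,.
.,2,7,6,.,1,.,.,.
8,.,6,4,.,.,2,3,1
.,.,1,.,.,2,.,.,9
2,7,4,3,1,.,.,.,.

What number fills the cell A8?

B1 = 5 (sole candidate).
H6 = 5 (sole candidate).
B7 = 9 (sole candidate).
A8 = 5: row 8 has {1,2,9}; col 1 has {2,3,6,8}; box has {1,2,4,6,7,8,9} → only 5 remains.

5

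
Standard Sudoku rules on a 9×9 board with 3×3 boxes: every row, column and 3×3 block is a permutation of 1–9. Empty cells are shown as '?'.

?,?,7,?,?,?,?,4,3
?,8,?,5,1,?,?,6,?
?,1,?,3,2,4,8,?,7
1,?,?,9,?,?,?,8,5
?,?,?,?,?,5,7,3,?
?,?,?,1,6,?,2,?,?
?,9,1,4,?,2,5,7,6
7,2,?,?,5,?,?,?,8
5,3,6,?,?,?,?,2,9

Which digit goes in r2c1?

r2c7 = 9: row 2 has {1,5,6,8}; col 7 has {2,5,7,8}; box has {3,4,6,7,8} → only 9 remains.
r2c9 = 2: row 2 has {1,5,6,8,9}; col 9 has {3,5,6,7,8,9}; box has {3,4,6,7,8,9} → only 2 remains.
r3c8 = 5: row 3 has {1,2,3,4,7,8}; col 8 has {2,3,4,6,7,8}; box has {2,3,4,6,7,8,9} → only 5 remains.
r6c8 = 9: row 6 has {1,2,6}; col 8 has {2,3,4,5,6,7,8}; box has {2,3,5,7,8} → only 9 remains.
r6c9 = 4: row 6 has {1,2,6,9}; col 9 has {2,3,5,6,7,8,9}; box has {2,3,5,7,8,9} → only 4 remains.
r7c1 = 8: row 7 has {1,2,4,5,6,7,9}; col 1 has {1,5,7}; box has {1,2,3,5,6,7,9} → only 8 remains.
r7c5 = 3: row 7 has {1,2,4,5,6,7,8,9}; col 5 has {1,2,5,6}; box has {2,4,5} → only 3 remains.
r8c3 = 4: row 8 has {2,5,7,8}; col 3 has {1,6,7}; box has {1,2,3,5,6,7,8,9} → only 4 remains.
r8c4 = 6: row 8 has {2,4,5,7,8}; col 4 has {1,3,4,5,9}; box has {2,3,4,5} → only 6 remains.
r8c8 = 1: row 8 has {2,4,5,6,7,8}; col 8 has {2,3,4,5,6,7,8,9}; box has {2,5,6,7,8,9} → only 1 remains.
r9c7 = 4: row 9 has {2,3,5,6,9}; col 7 has {2,5,7,8,9}; box has {1,2,5,6,7,8,9} → only 4 remains.
r1c4 = 8: row 1 has {3,4,7}; col 4 has {1,3,4,5,6,9}; box has {1,2,3,4,5} → only 8 remains.
r1c5 = 9: row 1 has {3,4,7,8}; col 5 has {1,2,3,5,6}; box has {1,2,3,4,5,8} → only 9 remains.
r1c6 = 6: row 1 has {3,4,7,8,9}; col 6 has {2,4,5}; box has {1,2,3,4,5,8,9} → only 6 remains.
r1c7 = 1: row 1 has {3,4,6,7,8,9}; col 7 has {2,4,5,7,8,9}; box has {2,3,4,5,6,7,8,9} → only 1 remains.
r2c3 = 3: row 2 has {1,2,5,6,8,9}; col 3 has {1,4,6,7}; box has {1,7,8} → only 3 remains.
r2c6 = 7: row 2 has {1,2,3,5,6,8,9}; col 6 has {2,4,5,6}; box has {1,2,3,4,5,6,8,9} → only 7 remains.
r3c3 = 9: row 3 has {1,2,3,4,5,7,8}; col 3 has {1,3,4,6,7}; box has {1,3,7,8} → only 9 remains.
r4c3 = 2: row 4 has {1,5,8,9}; col 3 has {1,3,4,6,7,9}; box has {1} → only 2 remains.
r4c6 = 3: row 4 has {1,2,5,8,9}; col 6 has {2,4,5,6,7}; box has {1,5,6,9} → only 3 remains.
r4c7 = 6: row 4 has {1,2,3,5,8,9}; col 7 has {1,2,4,5,7,8,9}; box has {2,3,4,5,7,8,9} → only 6 remains.
r5c3 = 8: row 5 has {3,5,7}; col 3 has {1,2,3,4,6,7,9}; box has {1,2} → only 8 remains.
r5c4 = 2: row 5 has {3,5,7,8}; col 4 has {1,3,4,5,6,8,9}; box has {1,3,5,6,9} → only 2 remains.
r5c5 = 4: row 5 has {2,3,5,7,8}; col 5 has {1,2,3,5,6,9}; box has {1,2,3,5,6,9} → only 4 remains.
r5c9 = 1: row 5 has {2,3,4,5,7,8}; col 9 has {2,3,4,5,6,7,8,9}; box has {2,3,4,5,6,7,8,9} → only 1 remains.
r6c1 = 3: row 6 has {1,2,4,6,9}; col 1 has {1,5,7,8}; box has {1,2,8} → only 3 remains.
r6c3 = 5: row 6 has {1,2,3,4,6,9}; col 3 has {1,2,3,4,6,7,8,9}; box has {1,2,3,8} → only 5 remains.
r6c6 = 8: row 6 has {1,2,3,4,5,6,9}; col 6 has {2,3,4,5,6,7}; box has {1,2,3,4,5,6,9} → only 8 remains.
r8c6 = 9: row 8 has {1,2,4,5,6,7,8}; col 6 has {2,3,4,5,6,7,8}; box has {2,3,4,5,6} → only 9 remains.
r8c7 = 3: row 8 has {1,2,4,5,6,7,8,9}; col 7 has {1,2,4,5,6,7,8,9}; box has {1,2,4,5,6,7,8,9} → only 3 remains.
r9c4 = 7: row 9 has {2,3,4,5,6,9}; col 4 has {1,2,3,4,5,6,8,9}; box has {2,3,4,5,6,9} → only 7 remains.
r9c5 = 8: row 9 has {2,3,4,5,6,7,9}; col 5 has {1,2,3,4,5,6,9}; box has {2,3,4,5,6,7,9} → only 8 remains.
r9c6 = 1: row 9 has {2,3,4,5,6,7,8,9}; col 6 has {2,3,4,5,6,7,8,9}; box has {2,3,4,5,6,7,8,9} → only 1 remains.
r1c1 = 2: row 1 has {1,3,4,6,7,8,9}; col 1 has {1,3,5,7,8}; box has {1,3,7,8,9} → only 2 remains.
r1c2 = 5: row 1 has {1,2,3,4,6,7,8,9}; col 2 has {1,2,3,8,9}; box has {1,2,3,7,8,9} → only 5 remains.
r2c1 = 4: row 2 has {1,2,3,5,6,7,8,9}; col 1 has {1,2,3,5,7,8}; box has {1,2,3,5,7,8,9} → only 4 remains.

4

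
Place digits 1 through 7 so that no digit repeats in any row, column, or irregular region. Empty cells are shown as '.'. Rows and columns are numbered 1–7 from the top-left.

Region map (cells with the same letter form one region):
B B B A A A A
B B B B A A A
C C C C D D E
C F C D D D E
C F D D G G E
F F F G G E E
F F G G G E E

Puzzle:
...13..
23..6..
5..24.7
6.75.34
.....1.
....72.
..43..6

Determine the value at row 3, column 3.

row 2, column 7 = 5: row 2 has {2,3,6}; col 7 has {4,6,7}; region has {1,3,6} → only 5 remains.
row 3, column 2 = 1: row 3 has {2,4,5,7}; col 2 has {3}; region has {2,5,6,7} → only 1 remains.
row 3, column 3 = 3: row 3 has {1,2,4,5,7}; col 3 has {4,7}; region has {1,2,5,6,7} → only 3 remains.

3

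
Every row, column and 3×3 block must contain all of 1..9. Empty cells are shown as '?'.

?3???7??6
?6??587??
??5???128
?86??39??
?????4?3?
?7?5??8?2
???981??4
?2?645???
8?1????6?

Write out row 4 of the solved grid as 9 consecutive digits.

row 7, column 2 = 5: row 7 has {1,4,8,9}; col 2 has {2,3,6,7,8}; box has {1,2,8} → only 5 remains.
row 7, column 8 = 7: row 7 has {1,4,5,8,9}; col 8 has {2,3,6}; box has {4,6} → only 7 remains.
row 8, column 7 = 3: row 8 has {2,4,5,6}; col 7 has {1,7,8,9}; box has {4,6,7} → only 3 remains.
row 9, column 6 = 2: row 9 has {1,6,8}; col 6 has {1,3,4,5,7,8}; box has {1,4,5,6,8,9} → only 2 remains.
row 9, column 7 = 5: row 9 has {1,2,6,8}; col 7 has {1,3,7,8,9}; box has {3,4,6,7} → only 5 remains.
row 9, column 9 = 9: row 9 has {1,2,5,6,8}; col 9 has {2,4,6,8}; box has {3,4,5,6,7} → only 9 remains.
row 1, column 7 = 4: row 1 has {3,6,7}; col 7 has {1,3,5,7,8,9}; box has {1,2,6,7,8} → only 4 remains.
row 2, column 8 = 9: row 2 has {5,6,7,8}; col 8 has {2,3,6,7}; box has {1,2,4,6,7,8} → only 9 remains.
row 2, column 9 = 3: row 2 has {5,6,7,8,9}; col 9 has {2,4,6,8,9}; box has {1,2,4,6,7,8,9} → only 3 remains.
row 5, column 7 = 6: row 5 has {3,4}; col 7 has {1,3,4,5,7,8,9}; box has {2,3,8,9} → only 6 remains.
row 7, column 3 = 3: row 7 has {1,4,5,7,8,9}; col 3 has {1,5,6}; box has {1,2,5,8} → only 3 remains.
row 7, column 7 = 2: row 7 has {1,3,4,5,7,8,9}; col 7 has {1,3,4,5,6,7,8,9}; box has {3,4,5,6,7,9} → only 2 remains.
row 8, column 9 = 1: row 8 has {2,3,4,5,6}; col 9 has {2,3,4,6,8,9}; box has {2,3,4,5,6,7,9} → only 1 remains.
row 9, column 2 = 4: row 9 has {1,2,5,6,8,9}; col 2 has {2,3,5,6,7,8}; box has {1,2,3,5,8} → only 4 remains.
row 1, column 8 = 5: row 1 has {3,4,6,7}; col 8 has {2,3,6,7,9}; box has {1,2,3,4,6,7,8,9} → only 5 remains.
row 3, column 2 = 9: row 3 has {1,2,5,8}; col 2 has {2,3,4,5,6,7,8}; box has {3,5,6} → only 9 remains.
row 3, column 6 = 6: row 3 has {1,2,5,8,9}; col 6 has {1,2,3,4,5,7,8}; box has {5,7,8} → only 6 remains.
row 5, column 2 = 1: row 5 has {3,4,6}; col 2 has {2,3,4,5,6,7,8,9}; box has {6,7,8} → only 1 remains.
row 6, column 6 = 9: row 6 has {2,5,7,8}; col 6 has {1,2,3,4,5,6,7,8}; box has {3,4,5} → only 9 remains.
row 7, column 1 = 6: row 7 has {1,2,3,4,5,7,8,9}; col 1 has {8}; box has {1,2,3,4,5,8} → only 6 remains.
row 8, column 8 = 8: row 8 has {1,2,3,4,5,6}; col 8 has {2,3,5,6,7,9}; box has {1,2,3,4,5,6,7,9} → only 8 remains.
row 3, column 5 = 3: row 3 has {1,2,5,6,8,9}; col 5 has {4,5,8}; box has {5,6,7,8} → only 3 remains.
row 6, column 3 = 4: row 6 has {2,5,7,8,9}; col 3 has {1,3,5,6}; box has {1,6,7,8} → only 4 remains.
row 6, column 8 = 1: row 6 has {2,4,5,7,8,9}; col 8 has {2,3,5,6,7,8,9}; box has {2,3,6,8,9} → only 1 remains.
row 9, column 5 = 7: row 9 has {1,2,4,5,6,8,9}; col 5 has {3,4,5,8}; box has {1,2,4,5,6,8,9} → only 7 remains.
row 2, column 3 = 2: row 2 has {3,5,6,7,8,9}; col 3 has {1,3,4,5,6}; box has {3,5,6,9} → only 2 remains.
row 3, column 4 = 4: row 3 has {1,2,3,5,6,8,9}; col 4 has {5,6,9}; box has {3,5,6,7,8} → only 4 remains.
row 4, column 8 = 4: row 4 has {3,6,8,9}; col 8 has {1,2,3,5,6,7,8,9}; box has {1,2,3,6,8,9} → only 4 remains.
row 5, column 3 = 9: row 5 has {1,3,4,6}; col 3 has {1,2,3,4,5,6}; box has {1,4,6,7,8} → only 9 remains.
row 5, column 5 = 2: row 5 has {1,3,4,6,9}; col 5 has {3,4,5,7,8}; box has {3,4,5,9} → only 2 remains.
row 6, column 1 = 3: row 6 has {1,2,4,5,7,8,9}; col 1 has {6,8}; box has {1,4,6,7,8,9} → only 3 remains.
row 6, column 5 = 6: row 6 has {1,2,3,4,5,7,8,9}; col 5 has {2,3,4,5,7,8}; box has {2,3,4,5,9} → only 6 remains.
row 8, column 3 = 7: row 8 has {1,2,3,4,5,6,8}; col 3 has {1,2,3,4,5,6,9}; box has {1,2,3,4,5,6,8} → only 7 remains.
row 9, column 4 = 3: row 9 has {1,2,4,5,6,7,8,9}; col 4 has {4,5,6,9}; box has {1,2,4,5,6,7,8,9} → only 3 remains.
row 1, column 1 = 1: row 1 has {3,4,5,6,7}; col 1 has {3,6,8}; box has {2,3,5,6,9} → only 1 remains.
row 1, column 3 = 8: row 1 has {1,3,4,5,6,7}; col 3 has {1,2,3,4,5,6,7,9}; box has {1,2,3,5,6,9} → only 8 remains.
row 1, column 4 = 2: row 1 has {1,3,4,5,6,7,8}; col 4 has {3,4,5,6,9}; box has {3,4,5,6,7,8} → only 2 remains.
row 1, column 5 = 9: row 1 has {1,2,3,4,5,6,7,8}; col 5 has {2,3,4,5,6,7,8}; box has {2,3,4,5,6,7,8} → only 9 remains.
row 2, column 1 = 4: row 2 has {2,3,5,6,7,8,9}; col 1 has {1,3,6,8}; box has {1,2,3,5,6,8,9} → only 4 remains.
row 2, column 4 = 1: row 2 has {2,3,4,5,6,7,8,9}; col 4 has {2,3,4,5,6,9}; box has {2,3,4,5,6,7,8,9} → only 1 remains.
row 3, column 1 = 7: row 3 has {1,2,3,4,5,6,8,9}; col 1 has {1,3,4,6,8}; box has {1,2,3,4,5,6,8,9} → only 7 remains.
row 4, column 4 = 7: row 4 has {3,4,6,8,9}; col 4 has {1,2,3,4,5,6,9}; box has {2,3,4,5,6,9} → only 7 remains.
row 4, column 5 = 1: row 4 has {3,4,6,7,8,9}; col 5 has {2,3,4,5,6,7,8,9}; box has {2,3,4,5,6,7,9} → only 1 remains.
row 4, column 9 = 5: row 4 has {1,3,4,6,7,8,9}; col 9 has {1,2,3,4,6,8,9}; box has {1,2,3,4,6,8,9} → only 5 remains.
row 5, column 1 = 5: row 5 has {1,2,3,4,6,9}; col 1 has {1,3,4,6,7,8}; box has {1,3,4,6,7,8,9} → only 5 remains.
row 5, column 4 = 8: row 5 has {1,2,3,4,5,6,9}; col 4 has {1,2,3,4,5,6,7,9}; box has {1,2,3,4,5,6,7,9} → only 8 remains.
row 5, column 9 = 7: row 5 has {1,2,3,4,5,6,8,9}; col 9 has {1,2,3,4,5,6,8,9}; box has {1,2,3,4,5,6,8,9} → only 7 remains.
row 8, column 1 = 9: row 8 has {1,2,3,4,5,6,7,8}; col 1 has {1,3,4,5,6,7,8}; box has {1,2,3,4,5,6,7,8} → only 9 remains.
row 4, column 1 = 2: row 4 has {1,3,4,5,6,7,8,9}; col 1 has {1,3,4,5,6,7,8,9}; box has {1,3,4,5,6,7,8,9} → only 2 remains.

286713945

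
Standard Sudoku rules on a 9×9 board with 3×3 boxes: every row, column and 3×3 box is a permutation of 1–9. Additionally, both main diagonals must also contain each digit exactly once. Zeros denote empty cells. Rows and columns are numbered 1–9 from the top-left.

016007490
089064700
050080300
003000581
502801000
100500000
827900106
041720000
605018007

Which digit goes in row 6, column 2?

6

row 3, column 3 = 4 (sole candidate).
row 3, column 9 = 2 (sole candidate).
row 5, column 5 = 9 (sole candidate).
row 5, column 7 = 6 (sole candidate).
row 6, column 3 = 8 (sole candidate).
row 1, column 9 = 8 (sole candidate).
row 2, column 8 = 1 (sole candidate).
row 2, column 9 = 5 (sole candidate).
row 3, column 1 = 7 (sole candidate).
row 3, column 4 = 1 (sole candidate).
row 3, column 6 = 9 (sole candidate).
row 3, column 8 = 6 (sole candidate).
row 4, column 6 = 2 (sole candidate).
row 5, column 2 = 7 (sole candidate).
row 4, column 4 = 6 (sole candidate).
row 6, column 6 = 3 (sole candidate).
row 7, column 6 = 5 (sole candidate).
row 8, column 6 = 6 (sole candidate).
row 8, column 8 = 5 (sole candidate).
row 1, column 1 = 2 (sole candidate).
row 1, column 4 = 3 (sole candidate).
row 1, column 5 = 5 (sole candidate).
row 2, column 1 = 3 (sole candidate).
row 2, column 4 = 2 (sole candidate).
row 4, column 2 = 9 (sole candidate).
row 6, column 2 = 6: row 6 has {1,3,5,8}; col 2 has {1,2,4,5,7,8,9}; box has {1,2,3,5,7,8,9} → only 6 remains.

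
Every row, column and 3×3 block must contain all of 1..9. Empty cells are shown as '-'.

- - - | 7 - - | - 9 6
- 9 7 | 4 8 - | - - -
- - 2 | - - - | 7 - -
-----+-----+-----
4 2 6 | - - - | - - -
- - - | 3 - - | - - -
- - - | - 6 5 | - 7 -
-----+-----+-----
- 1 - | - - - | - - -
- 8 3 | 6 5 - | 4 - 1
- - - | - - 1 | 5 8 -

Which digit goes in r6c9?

4

r6c2 = 3: row 6 has {5,6,7}; col 2 has {1,2,8,9}; box has {2,4,6} → only 3 remains.
r8c8 = 2: row 8 has {1,3,4,5,6,8}; col 8 has {7,8,9}; box has {1,4,5,8} → only 2 remains.
r6c9 = 4: in row 6, 4 can only go here (every other open cell in that row sees a 4).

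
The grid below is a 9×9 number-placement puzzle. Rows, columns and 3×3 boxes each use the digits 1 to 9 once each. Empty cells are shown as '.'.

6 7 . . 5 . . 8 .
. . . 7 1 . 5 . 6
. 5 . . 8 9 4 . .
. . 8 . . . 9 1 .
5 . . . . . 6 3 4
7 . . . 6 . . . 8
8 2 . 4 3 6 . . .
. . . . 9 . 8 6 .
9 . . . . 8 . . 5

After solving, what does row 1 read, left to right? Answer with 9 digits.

row 6, column 7 = 2: row 6 has {6,7,8}; col 7 has {4,5,6,8,9}; box has {1,3,4,6,8,9} → only 2 remains.
row 6, column 8 = 5: row 6 has {2,6,7,8}; col 8 has {1,3,6,8}; box has {1,2,3,4,6,8,9} → only 5 remains.
row 4, column 9 = 7: row 4 has {1,8,9}; col 9 has {4,5,6,8}; box has {1,2,3,4,5,6,8,9} → only 7 remains.
row 2, column 2 = 8: in row 2, 8 can only go here (every other open cell in that row sees an 8).
row 3, column 4 = 6: in row 3, 6 can only go here (every other open cell in that row sees a 6).
row 3, column 8 = 7: in row 3, 7 can only go here (every other open cell in that row sees a 7).
row 7, column 8 = 9: row 7 has {2,3,4,6,8}; col 8 has {1,3,5,6,7,8}; box has {5,6,8} → only 9 remains.
row 7, column 9 = 1: row 7 has {2,3,4,6,8,9}; col 9 has {4,5,6,7,8}; box has {5,6,8,9} → only 1 remains.
row 2, column 8 = 2: row 2 has {1,5,6,7,8}; col 8 has {1,3,5,6,7,8,9}; box has {4,5,6,7,8} → only 2 remains.
row 3, column 9 = 3: row 3 has {4,5,6,7,8,9}; col 9 has {1,4,5,6,7,8}; box has {2,4,5,6,7,8} → only 3 remains.
row 7, column 7 = 7: row 7 has {1,2,3,4,6,8,9}; col 7 has {2,4,5,6,8,9}; box has {1,5,6,8,9} → only 7 remains.
row 8, column 9 = 2: row 8 has {6,8,9}; col 9 has {1,3,4,5,6,7,8}; box has {1,5,6,7,8,9} → only 2 remains.
row 9, column 7 = 3: row 9 has {5,8,9}; col 7 has {2,4,5,6,7,8,9}; box has {1,2,5,6,7,8,9} → only 3 remains.
row 9, column 8 = 4: row 9 has {3,5,8,9}; col 8 has {1,2,3,5,6,7,8,9}; box has {1,2,3,5,6,7,8,9} → only 4 remains.
row 1, column 7 = 1: row 1 has {5,6,7,8}; col 7 has {2,3,4,5,6,7,8,9}; box has {2,3,4,5,6,7,8} → only 1 remains.
row 1, column 9 = 9: row 1 has {1,5,6,7,8}; col 9 has {1,2,3,4,5,6,7,8}; box has {1,2,3,4,5,6,7,8} → only 9 remains.
row 7, column 3 = 5: row 7 has {1,2,3,4,6,7,8,9}; col 3 has {8}; box has {2,8,9} → only 5 remains.
row 2, column 3 = 9: in row 2, 9 can only go here (every other open cell in that row sees a 9).
row 4, column 2 = 6: in row 4, 6 can only go here (every other open cell in that row sees a 6).
row 9, column 2 = 1: row 9 has {3,4,5,8,9}; col 2 has {2,5,6,7,8}; box has {2,5,8,9} → only 1 remains.
row 9, column 4 = 2: row 9 has {1,3,4,5,8,9}; col 4 has {4,6,7}; box has {3,4,6,8,9} → only 2 remains.
row 9, column 5 = 7: row 9 has {1,2,3,4,5,8,9}; col 5 has {1,3,5,6,8,9}; box has {2,3,4,6,8,9} → only 7 remains.
row 1, column 4 = 3: row 1 has {1,5,6,7,8,9}; col 4 has {2,4,6,7}; box has {1,5,6,7,8,9} → only 3 remains.
row 2, column 6 = 4: row 2 has {1,2,5,6,7,8,9}; col 6 has {6,8,9}; box has {1,3,5,6,7,8,9} → only 4 remains.
row 4, column 4 = 5: row 4 has {1,6,7,8,9}; col 4 has {2,3,4,6,7}; box has {6} → only 5 remains.
row 5, column 2 = 9: row 5 has {3,4,5,6}; col 2 has {1,2,5,6,7,8}; box has {5,6,7,8} → only 9 remains.
row 5, column 5 = 2: row 5 has {3,4,5,6,9}; col 5 has {1,3,5,6,7,8,9}; box has {5,6} → only 2 remains.
row 8, column 4 = 1: row 8 has {2,6,8,9}; col 4 has {2,3,4,5,6,7}; box has {2,3,4,6,7,8,9} → only 1 remains.
row 8, column 6 = 5: row 8 has {1,2,6,8,9}; col 6 has {4,6,8,9}; box has {1,2,3,4,6,7,8,9} → only 5 remains.
row 9, column 3 = 6: row 9 has {1,2,3,4,5,7,8,9}; col 3 has {5,8,9}; box has {1,2,5,8,9} → only 6 remains.
row 1, column 6 = 2: row 1 has {1,3,5,6,7,8,9}; col 6 has {4,5,6,8,9}; box has {1,3,4,5,6,7,8,9} → only 2 remains.
row 2, column 1 = 3: row 2 has {1,2,4,5,6,7,8,9}; col 1 has {5,6,7,8,9}; box has {5,6,7,8,9} → only 3 remains.
row 4, column 5 = 4: row 4 has {1,5,6,7,8,9}; col 5 has {1,2,3,5,6,7,8,9}; box has {2,5,6} → only 4 remains.
row 4, column 6 = 3: row 4 has {1,4,5,6,7,8,9}; col 6 has {2,4,5,6,8,9}; box has {2,4,5,6} → only 3 remains.
row 5, column 3 = 1: row 5 has {2,3,4,5,6,9}; col 3 has {5,6,8,9}; box has {5,6,7,8,9} → only 1 remains.
row 5, column 4 = 8: row 5 has {1,2,3,4,5,6,9}; col 4 has {1,2,3,4,5,6,7}; box has {2,3,4,5,6} → only 8 remains.
row 5, column 6 = 7: row 5 has {1,2,3,4,5,6,8,9}; col 6 has {2,3,4,5,6,8,9}; box has {2,3,4,5,6,8} → only 7 remains.
row 6, column 4 = 9: row 6 has {2,5,6,7,8}; col 4 has {1,2,3,4,5,6,7,8}; box has {2,3,4,5,6,7,8} → only 9 remains.
row 6, column 6 = 1: row 6 has {2,5,6,7,8,9}; col 6 has {2,3,4,5,6,7,8,9}; box has {2,3,4,5,6,7,8,9} → only 1 remains.
row 8, column 1 = 4: row 8 has {1,2,5,6,8,9}; col 1 has {3,5,6,7,8,9}; box has {1,2,5,6,8,9} → only 4 remains.
row 8, column 2 = 3: row 8 has {1,2,4,5,6,8,9}; col 2 has {1,2,5,6,7,8,9}; box has {1,2,4,5,6,8,9} → only 3 remains.
row 8, column 3 = 7: row 8 has {1,2,3,4,5,6,8,9}; col 3 has {1,5,6,8,9}; box has {1,2,3,4,5,6,8,9} → only 7 remains.
row 1, column 3 = 4: row 1 has {1,2,3,5,6,7,8,9}; col 3 has {1,5,6,7,8,9}; box has {3,5,6,7,8,9} → only 4 remains.

674352189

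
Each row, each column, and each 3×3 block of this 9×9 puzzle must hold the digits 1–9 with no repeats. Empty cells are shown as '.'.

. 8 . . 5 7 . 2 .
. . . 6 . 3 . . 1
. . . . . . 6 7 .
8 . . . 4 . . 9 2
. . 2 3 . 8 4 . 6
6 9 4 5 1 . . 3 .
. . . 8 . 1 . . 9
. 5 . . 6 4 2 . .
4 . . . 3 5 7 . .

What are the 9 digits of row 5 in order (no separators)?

172398456

R4C4 = 7: row 4 has {2,4,8,9}; col 4 has {3,5,6,8}; box has {1,3,4,5,8} → only 7 remains.
R4C6 = 6: row 4 has {2,4,7,8,9}; col 6 has {1,3,4,5,7,8}; box has {1,3,4,5,7,8} → only 6 remains.
R5C5 = 9: row 5 has {2,3,4,6,8}; col 5 has {1,3,4,5,6}; box has {1,3,4,5,6,7,8} → only 9 remains.
R6C6 = 2: row 6 has {1,3,4,5,6,9}; col 6 has {1,3,4,5,6,7,8}; box has {1,3,4,5,6,7,8,9} → only 2 remains.
R6C7 = 8: row 6 has {1,2,3,4,5,6,9}; col 7 has {2,4,6,7}; box has {2,3,4,6,9} → only 8 remains.
R6C9 = 7: row 6 has {1,2,3,4,5,6,8,9}; col 9 has {1,2,6,9}; box has {2,3,4,6,8,9} → only 7 remains.
R8C4 = 9: row 8 has {2,4,5,6}; col 4 has {3,5,6,7,8}; box has {1,3,4,5,6,8} → only 9 remains.
R9C4 = 2: row 9 has {3,4,5,7}; col 4 has {3,5,6,7,8,9}; box has {1,3,4,5,6,8,9} → only 2 remains.
R9C9 = 8: row 9 has {2,3,4,5,7}; col 9 has {1,2,6,7,9}; box has {2,7,9} → only 8 remains.
R3C6 = 9: row 3 has {6,7}; col 6 has {1,2,3,4,5,6,7,8}; box has {3,5,6,7} → only 9 remains.
R7C5 = 7: row 7 has {1,8,9}; col 5 has {1,3,4,5,6,9}; box has {1,2,3,4,5,6,8,9} → only 7 remains.
R8C8 = 1: row 8 has {2,4,5,6,9}; col 8 has {2,3,7,9}; box has {2,7,8,9} → only 1 remains.
R8C9 = 3: row 8 has {1,2,4,5,6,9}; col 9 has {1,2,6,7,8,9}; box has {1,2,7,8,9} → only 3 remains.
R9C8 = 6: row 9 has {2,3,4,5,7,8}; col 8 has {1,2,3,7,9}; box has {1,2,3,7,8,9} → only 6 remains.
R1C9 = 4: row 1 has {2,5,7,8}; col 9 has {1,2,3,6,7,8,9}; box has {1,2,6,7} → only 4 remains.
R3C9 = 5: row 3 has {6,7,9}; col 9 has {1,2,3,4,6,7,8,9}; box has {1,2,4,6,7} → only 5 remains.
R5C8 = 5: row 5 has {2,3,4,6,8,9}; col 8 has {1,2,3,6,7,9}; box has {2,3,4,6,7,8,9} → only 5 remains.
R7C7 = 5: row 7 has {1,7,8,9}; col 7 has {2,4,6,7,8}; box has {1,2,3,6,7,8,9} → only 5 remains.
R7C8 = 4: row 7 has {1,5,7,8,9}; col 8 has {1,2,3,5,6,7,9}; box has {1,2,3,5,6,7,8,9} → only 4 remains.
R8C1 = 7: row 8 has {1,2,3,4,5,6,9}; col 1 has {4,6,8}; box has {4,5} → only 7 remains.
R8C3 = 8: row 8 has {1,2,3,4,5,6,7,9}; col 3 has {2,4}; box has {4,5,7} → only 8 remains.
R9C2 = 1: row 9 has {2,3,4,5,6,7,8}; col 2 has {5,8,9}; box has {4,5,7,8} → only 1 remains.
R9C3 = 9: row 9 has {1,2,3,4,5,6,7,8}; col 3 has {2,4,8}; box has {1,4,5,7,8} → only 9 remains.
R1C4 = 1: row 1 has {2,4,5,7,8}; col 4 has {2,3,5,6,7,8,9}; box has {3,5,6,7,9} → only 1 remains.
R2C7 = 9: row 2 has {1,3,6}; col 7 has {2,4,5,6,7,8}; box has {1,2,4,5,6,7} → only 9 remains.
R2C8 = 8: row 2 has {1,3,6,9}; col 8 has {1,2,3,4,5,6,7,9}; box has {1,2,4,5,6,7,9} → only 8 remains.
R3C4 = 4: row 3 has {5,6,7,9}; col 4 has {1,2,3,5,6,7,8,9}; box has {1,3,5,6,7,9} → only 4 remains.
R4C2 = 3: row 4 has {2,4,6,7,8,9}; col 2 has {1,5,8,9}; box has {2,4,6,8,9} → only 3 remains.
R4C7 = 1: row 4 has {2,3,4,6,7,8,9}; col 7 has {2,4,5,6,7,8,9}; box has {2,3,4,5,6,7,8,9} → only 1 remains.
R5C1 = 1: row 5 has {2,3,4,5,6,8,9}; col 1 has {4,6,7,8}; box has {2,3,4,6,8,9} → only 1 remains.
R5C2 = 7: row 5 has {1,2,3,4,5,6,8,9}; col 2 has {1,3,5,8,9}; box has {1,2,3,4,6,8,9} → only 7 remains.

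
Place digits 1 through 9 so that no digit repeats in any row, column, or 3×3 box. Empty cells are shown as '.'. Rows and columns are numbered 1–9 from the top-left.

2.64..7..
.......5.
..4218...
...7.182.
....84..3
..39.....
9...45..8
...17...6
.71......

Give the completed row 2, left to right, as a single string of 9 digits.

318697254

r3c9 = 9: row 3 has {1,2,4,8}; col 9 has {3,6,8}; box has {5,7} → only 9 remains.
r7c3 = 2: row 7 has {4,5,8,9}; col 3 has {1,3,4,6}; box has {1,7,9} → only 2 remains.
r1c9 = 1: row 1 has {2,4,6,7}; col 9 has {3,6,8,9}; box has {5,7,9} → only 1 remains.
r3c1 = 7: in row 3, 7 can only go here (every other open cell in that row sees a 7).
r2c6 = 7: in row 2, 7 can only go here (every other open cell in that row sees a 7).
r3c2 = 5: in row 3, 5 can only go here (every other open cell in that row sees a 5).
r1c5 = 5: in row 1, 5 can only go here (every other open cell in that row sees a 5).
r4c5 = 3: in row 4, 3 can only go here (every other open cell in that row sees a 3).
r5c2 = 2: in row 5, 2 can only go here (every other open cell in that row sees a 2).
r7c8 = 7: in row 7, 7 can only go here (every other open cell in that row sees a 7).
r5c3 = 7: in row 5, 7 can only go here (every other open cell in that row sees a 7).
r6c9 = 7: in row 6, 7 can only go here (every other open cell in that row sees a 7).
r7c7 = 1: in row 7, 1 can only go here (every other open cell in that row sees a 1).
r9c4 = 8: in column 4, 8 can only go here (every other open cell in that column sees an 8).
r5c4 = 5: in column 4, 5 can only go here (every other open cell in that column sees a 5).
r1c8 = 8: in column 8, 8 can only go here (every other open cell in that column sees an 8).
Singles propagation stalls; r2c4 is still open with candidates {3,6}.
  Try r2c4 = 3: this forces r1c6=9, r2c5=6, r6c5=2, r6c6=6, r7c4=6, r9c5=9, r1c2=3; then r7c2 has no candidate left — contradiction.
So r2c4 = 6.
r2c5 = 9: row 2 has {5,6,7}; col 5 has {1,3,4,5,7,8}; box has {1,2,4,5,6,7,8} → only 9 remains.
r7c4 = 3 (sole candidate).
r1c6 = 3 (sole candidate).
r2c3 = 8: row 2 has {5,6,7,9}; col 3 has {1,2,3,4,6,7}; box has {2,4,5,6,7} → only 8 remains.
r7c2 = 6 (sole candidate).
r8c3 = 5 (sole candidate).
r1c2 = 9 (sole candidate).
r4c2 = 4 (sole candidate).
r4c3 = 9 (sole candidate).
r4c9 = 5 (sole candidate).
r4c1 = 6 (sole candidate).
r5c1 = 1 (sole candidate).
r6c2 = 8 (sole candidate).
r8c2 = 3 (sole candidate).
r9c1 = 4 (sole candidate).
r9c9 = 2 (sole candidate).
r2c1 = 3: row 2 has {5,6,7,8,9}; col 1 has {1,2,4,6,7,9}; box has {2,4,5,6,7,8,9} → only 3 remains.
r2c2 = 1: row 2 has {3,5,6,7,8,9}; col 2 has {2,3,4,5,6,7,8,9}; box has {2,3,4,5,6,7,8,9} → only 1 remains.
r2c9 = 4: row 2 has {1,3,5,6,7,8,9}; col 9 has {1,2,3,5,6,7,8,9}; box has {1,5,7,8,9} → only 4 remains.
r6c1 = 5 (sole candidate).
r8c1 = 8 (sole candidate).
r9c5 = 6 (sole candidate).
r9c6 = 9 (sole candidate).
r9c8 = 3 (sole candidate).
r2c7 = 2: row 2 has {1,3,4,5,6,7,8,9}; col 7 has {1,7,8}; box has {1,4,5,7,8,9} → only 2 remains.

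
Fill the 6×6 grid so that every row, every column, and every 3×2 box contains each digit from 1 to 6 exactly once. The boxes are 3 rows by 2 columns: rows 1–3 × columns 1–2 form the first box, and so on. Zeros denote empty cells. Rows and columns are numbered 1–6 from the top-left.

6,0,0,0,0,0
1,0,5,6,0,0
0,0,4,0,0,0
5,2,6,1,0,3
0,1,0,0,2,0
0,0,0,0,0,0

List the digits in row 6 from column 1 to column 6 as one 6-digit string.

r4c5 = 4 (sole candidate).
r5c3 = 3 (sole candidate).
r6c3 = 2: row 6 has {}; col 3 has {3,4,5,6}; box has {1,3,6} → only 2 remains.
r1c3 = 1 (sole candidate).
r2c5 = 3 (sole candidate).
r5c1 = 4 (sole candidate).
r5c4 = 5 (sole candidate).
r5c6 = 6 (sole candidate).
r6c1 = 3: row 6 has {2}; col 1 has {1,4,5,6}; box has {1,2,4,5} → only 3 remains.
r6c2 = 6: row 6 has {2,3}; col 2 has {1,2}; box has {1,2,3,4,5} → only 6 remains.
r6c4 = 4: row 6 has {2,3,6}; col 4 has {1,5,6}; box has {1,2,3,5,6} → only 4 remains.
r1c5 = 5 (sole candidate).
r2c2 = 4 (sole candidate).
r2c6 = 2 (sole candidate).
r3c1 = 2 (sole candidate).
r3c4 = 3 (sole candidate).
r3c6 = 1 (sole candidate).
r6c5 = 1: row 6 has {2,3,4,6}; col 5 has {2,3,4,5}; box has {2,3,4,6} → only 1 remains.
r6c6 = 5: row 6 has {1,2,3,4,6}; col 6 has {1,2,3,6}; box has {1,2,3,4,6} → only 5 remains.

362415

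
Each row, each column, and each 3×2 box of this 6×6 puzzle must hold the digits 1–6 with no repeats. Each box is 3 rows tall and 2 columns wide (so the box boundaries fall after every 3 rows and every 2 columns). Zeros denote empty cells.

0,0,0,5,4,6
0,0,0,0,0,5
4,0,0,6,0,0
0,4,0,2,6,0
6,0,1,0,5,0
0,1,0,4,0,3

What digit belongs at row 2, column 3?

row 4, column 6 = 1 (sole candidate).
row 5, column 4 = 3 (sole candidate).
row 6, column 5 = 2 (sole candidate).
row 2, column 4 = 1 (sole candidate).
row 2, column 5 = 3 (sole candidate).
row 3, column 5 = 1 (sole candidate).
row 3, column 6 = 2 (sole candidate).
row 4, column 3 = 5 (sole candidate).
row 5, column 2 = 2 (sole candidate).
row 5, column 6 = 4 (sole candidate).
row 6, column 1 = 5 (sole candidate).
row 6, column 3 = 6 (sole candidate).
row 1, column 2 = 3 (sole candidate).
row 1, column 3 = 2 (sole candidate).
row 2, column 1 = 2 (sole candidate).
row 2, column 2 = 6 (sole candidate).
row 2, column 3 = 4: row 2 has {1,2,3,5,6}; col 3 has {1,2,5,6}; box has {1,2,5,6} → only 4 remains.

4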